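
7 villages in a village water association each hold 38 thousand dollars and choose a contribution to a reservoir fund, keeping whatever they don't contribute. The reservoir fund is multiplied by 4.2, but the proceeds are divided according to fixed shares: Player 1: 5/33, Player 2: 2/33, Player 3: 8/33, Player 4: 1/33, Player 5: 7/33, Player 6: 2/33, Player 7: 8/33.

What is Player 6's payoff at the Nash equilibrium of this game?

57.35 thousand dollars

Each unit j contributes comes back to j as 4.2 × (j's share), so j prefers to contribute only if that share exceeds 1/4.2 = 0.2381; otherwise keeping the unit dominates.
Player 3 and Player 7 are above the threshold, contributing 38 each; the remaining 5 contribute 0. Total contributed: 76.
Player 6 keeps 38 and receives 4.2 × 76 × 2/33 = 19.35 from the reservoir fund, for a payoff of 57.35.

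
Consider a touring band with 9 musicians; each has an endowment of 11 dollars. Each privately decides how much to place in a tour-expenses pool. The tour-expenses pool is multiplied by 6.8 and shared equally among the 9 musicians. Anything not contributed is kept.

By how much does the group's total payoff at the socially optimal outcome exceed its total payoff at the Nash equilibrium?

Each contributed unit returns 6.8/9 = 0.7556 to its contributor — below 1 — so contributing 0 is dominant for every player. At the Nash equilibrium everyone keeps their 11, and the group total is 9 × 11 = 99.
Each contributed unit returns 6.800 to the group as a whole (0.7556 to each of 9 players), which exceeds 1, so the social optimum is full contribution: group total = 6.800 × 99 = 673.20.
Efficiency loss = 673.20 − 99 = 574.20.

574.20 dollars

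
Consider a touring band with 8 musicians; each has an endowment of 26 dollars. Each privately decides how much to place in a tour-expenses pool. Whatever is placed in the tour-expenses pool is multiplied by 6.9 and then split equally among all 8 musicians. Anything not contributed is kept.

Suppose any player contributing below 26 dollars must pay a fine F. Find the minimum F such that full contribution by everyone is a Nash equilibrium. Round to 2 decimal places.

Given the others contribute fully, the best deviation is to contribute 0 (any partial contribution still incurs the fine and gives up units whose private return 0.8625 is below 1).
Deviating from 26 to 0 saves 26 dollars but forfeits the deviator's share of the drop in the tour-expenses pool: 6.9/8 × 26 = 22.42.
So the deviation gain is 26 − 22.42 = 3.58, and the fine must be at least 3.58 dollars to wipe it out.

3.58 dollars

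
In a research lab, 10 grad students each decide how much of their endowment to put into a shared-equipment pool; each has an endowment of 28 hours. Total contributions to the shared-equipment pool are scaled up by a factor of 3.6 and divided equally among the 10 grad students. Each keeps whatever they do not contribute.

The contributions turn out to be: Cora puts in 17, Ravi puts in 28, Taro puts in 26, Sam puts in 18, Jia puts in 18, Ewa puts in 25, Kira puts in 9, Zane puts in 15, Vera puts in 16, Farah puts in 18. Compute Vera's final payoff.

Total contributed: 17 + 28 + 26 + 18 + 18 + 25 + 9 + 15 + 16 + 18 = 190.
Each receives 3.6 × 190 / 10 = 68.40 from the shared-equipment pool.
Vera keeps 28 − 16 = 12, so Vera's payoff is 12 + 68.40 = 80.40.

80.40 hours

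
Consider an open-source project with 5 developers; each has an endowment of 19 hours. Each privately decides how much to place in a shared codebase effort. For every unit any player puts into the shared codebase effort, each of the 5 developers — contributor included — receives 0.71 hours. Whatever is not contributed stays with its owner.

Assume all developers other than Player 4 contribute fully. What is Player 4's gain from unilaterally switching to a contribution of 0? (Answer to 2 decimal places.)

Switching from a contribution of 19 to 0 lets Player 4 keep an extra 19 hours, but lowers the shared codebase effort by 19, which costs Player 4 their own share of that drop: 0.71 × 19 = 13.49.
Net gain = 19 − 13.49 = 5.51. The private return per contributed unit (0.71) is below 1, so free-riding is indeed the best response regardless of what the others do.

5.51 hours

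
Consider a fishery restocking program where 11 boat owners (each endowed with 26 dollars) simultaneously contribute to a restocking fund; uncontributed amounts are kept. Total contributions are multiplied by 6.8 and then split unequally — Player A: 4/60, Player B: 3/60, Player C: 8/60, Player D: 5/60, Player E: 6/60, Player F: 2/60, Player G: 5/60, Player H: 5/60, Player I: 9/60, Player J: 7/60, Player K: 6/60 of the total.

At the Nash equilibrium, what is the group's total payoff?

436.80 dollars

Each unit j contributes comes back to j as 6.8 × (j's share), so j prefers to contribute only if that share exceeds 1/6.8 = 0.1471; otherwise keeping the unit dominates.
Player I alone (share 9/60) is above the threshold, contributing 26; the remaining 10 contribute 0. Total contributed: 26.
The restocking fund pays out 6.8 × 26 = 176.80 in total (split across the unequal shares, but the aggregate is all that matters for the group sum).
The 10 free-riders keep 26 each, adding 260. Group total = 260 + 176.80 = 436.80.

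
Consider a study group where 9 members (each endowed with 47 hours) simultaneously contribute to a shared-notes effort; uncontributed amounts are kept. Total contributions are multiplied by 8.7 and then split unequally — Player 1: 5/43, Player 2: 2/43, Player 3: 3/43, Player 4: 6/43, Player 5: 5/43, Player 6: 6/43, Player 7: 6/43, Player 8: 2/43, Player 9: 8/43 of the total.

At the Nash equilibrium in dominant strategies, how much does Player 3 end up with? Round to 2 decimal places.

218.17 hours

For player j, contributing a unit is worthwhile iff 8.7 × (j's share) ≥ 1, i.e. iff j's share is at least 0.1149.
Player 1, Player 4, Player 5, Player 6, Player 7 and Player 9 are above the threshold, contributing 47 each; the remaining 3 contribute 0. Total contributed: 282.
Player 3 keeps 47 and receives 8.7 × 282 × 3/43 = 171.17 from the shared-notes effort, for a payoff of 218.17.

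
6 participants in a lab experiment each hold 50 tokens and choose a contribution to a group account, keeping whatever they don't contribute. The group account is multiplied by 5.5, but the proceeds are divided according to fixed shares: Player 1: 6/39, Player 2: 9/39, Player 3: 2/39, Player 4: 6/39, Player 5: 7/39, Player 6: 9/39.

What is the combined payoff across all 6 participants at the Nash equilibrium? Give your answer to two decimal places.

For player j, contributing a unit is worthwhile iff 5.5 × (j's share) ≥ 1, i.e. iff j's share is at least 0.1818.
The shares above 0.1818 belong to Player 2 and Player 6, contributing 50 each; the remaining 4 contribute 0. Total contributed: 100.
The group account pays out 5.5 × 100 = 550.00 in total (split across the unequal shares, but the aggregate is all that matters for the group sum).
The 4 free-riders keep 50 each, adding 200. Group total = 200 + 550.00 = 750.00.

750.00 tokens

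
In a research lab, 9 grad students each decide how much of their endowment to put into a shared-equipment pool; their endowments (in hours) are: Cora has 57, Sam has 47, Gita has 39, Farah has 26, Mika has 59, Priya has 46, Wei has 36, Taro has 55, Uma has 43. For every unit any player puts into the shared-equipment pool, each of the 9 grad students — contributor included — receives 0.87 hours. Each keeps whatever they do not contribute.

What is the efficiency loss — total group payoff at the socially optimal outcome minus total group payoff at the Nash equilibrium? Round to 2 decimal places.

2786.64 hours

The private return per contributed unit is 0.87 < 1 for everyone, so the Nash equilibrium is zero contribution and the group total is Σ E_j = 57 + 47 + 39 + 26 + 59 + 46 + 36 + 55 + 43 = 408.
Each contributed unit returns 7.830 to the group, so the social optimum is full contribution by everyone: group total = 7.830 × 408 = 3194.64.
Efficiency loss = (7.830 − 1) × 408 = 2786.64.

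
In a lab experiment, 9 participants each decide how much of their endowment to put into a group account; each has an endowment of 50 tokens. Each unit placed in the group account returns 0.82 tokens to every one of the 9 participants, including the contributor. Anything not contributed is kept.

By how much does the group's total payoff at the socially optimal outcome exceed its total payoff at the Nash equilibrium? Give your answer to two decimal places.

2871.00 tokens

The private return per contributed unit is 0.82 < 1, so contributing 0 is dominant for every player. At the Nash equilibrium everyone keeps their 50, and the group total is 9 × 50 = 450.
Each contributed unit returns 7.380 to the group as a whole (0.82 to each of 9 players), which exceeds 1, so the social optimum is full contribution: group total = 7.380 × 450 = 3321.00.
Efficiency loss = 3321.00 − 450 = 2871.00.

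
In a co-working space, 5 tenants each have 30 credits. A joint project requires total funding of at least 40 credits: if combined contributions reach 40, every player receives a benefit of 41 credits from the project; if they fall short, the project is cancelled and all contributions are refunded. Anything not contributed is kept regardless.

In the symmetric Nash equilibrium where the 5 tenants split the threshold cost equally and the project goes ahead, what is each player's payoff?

63 credits

Equal share of the threshold: 40/5 = 8.
At this profile no one gains by cutting their contribution: any cut drops the total below 40, the project is cancelled, contributions are refunded, and the deviator ends with 30, which is less than 30 − 8 + 41 = 63. Contributing more than 8 just wastes the excess. So contributing exactly 8 is a best response.
Each player's payoff: 30 − 8 + 41 = 63.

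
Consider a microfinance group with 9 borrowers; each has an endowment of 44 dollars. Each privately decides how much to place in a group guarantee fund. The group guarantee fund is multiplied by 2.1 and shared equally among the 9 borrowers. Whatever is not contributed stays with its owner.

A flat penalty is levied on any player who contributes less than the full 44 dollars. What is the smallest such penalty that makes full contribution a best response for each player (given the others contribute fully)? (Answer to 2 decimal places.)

33.73 dollars

Given the others contribute fully, the best deviation is to contribute 0 (any partial contribution still incurs the fine and gives up units whose private return 0.2333 is below 1).
Deviating from 44 to 0 saves 44 dollars but forfeits the deviator's share of the drop in the group guarantee fund: 2.1/9 × 44 = 10.27.
So the deviation gain is 44 − 10.27 = 33.73, and the fine must be at least 33.73 dollars to wipe it out.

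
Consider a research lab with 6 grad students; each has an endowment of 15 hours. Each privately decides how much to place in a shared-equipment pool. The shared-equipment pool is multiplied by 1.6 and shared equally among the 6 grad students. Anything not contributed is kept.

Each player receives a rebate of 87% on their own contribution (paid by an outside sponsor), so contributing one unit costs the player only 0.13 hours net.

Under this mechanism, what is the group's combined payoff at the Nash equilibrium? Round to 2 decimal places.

The effective private return per unit is now (1.6/6) / 0.13 = 2.0513 > 1, so every player's dominant strategy flips to full contribution.
At the Nash equilibrium everyone contributes 15. Group total payoff = 6 × (15 × 0.87 + 1.6 × 15) = 222.30.

222.30 hours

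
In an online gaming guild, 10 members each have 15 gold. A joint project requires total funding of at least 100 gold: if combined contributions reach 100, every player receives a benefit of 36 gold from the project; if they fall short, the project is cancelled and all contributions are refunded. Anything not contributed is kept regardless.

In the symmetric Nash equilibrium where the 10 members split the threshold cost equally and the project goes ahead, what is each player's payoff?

41 gold

Equal share of the threshold: 100/10 = 10.
At this profile no one gains by cutting their contribution: any cut drops the total below 100, the project is cancelled, contributions are refunded, and the deviator ends with 15, which is less than 15 − 10 + 36 = 41. Contributing more than 10 just wastes the excess. So contributing exactly 10 is a best response.
Each player's payoff: 15 − 10 + 36 = 41.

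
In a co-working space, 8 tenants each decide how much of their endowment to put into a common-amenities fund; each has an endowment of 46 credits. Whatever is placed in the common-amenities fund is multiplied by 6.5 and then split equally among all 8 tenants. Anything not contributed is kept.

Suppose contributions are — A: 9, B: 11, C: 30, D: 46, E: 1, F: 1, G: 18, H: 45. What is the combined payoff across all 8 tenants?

Total contributed: 9 + 11 + 30 + 46 + 1 + 1 + 18 + 45 = 161; total kept: 8 × 46 − 161 = 207.
The common-amenities fund pays out 6.5 × 161 = 1046.50 in aggregate.
Group total = 207 + 1046.50 = 1253.50.

1253.50 credits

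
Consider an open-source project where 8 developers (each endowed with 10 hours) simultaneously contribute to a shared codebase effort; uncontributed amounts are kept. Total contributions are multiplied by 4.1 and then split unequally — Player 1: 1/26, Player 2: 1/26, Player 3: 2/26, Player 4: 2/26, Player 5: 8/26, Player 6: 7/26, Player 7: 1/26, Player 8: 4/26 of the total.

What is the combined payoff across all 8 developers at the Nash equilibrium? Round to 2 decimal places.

142.00 hours

A player with share s gets back 4.1·s per unit contributed, so full contribution is dominant for anyone with s > 1/4.1 = 0.2439 and zero contribution is dominant for anyone below.
Player 5 and Player 6 are above the threshold, contributing 10 each; the remaining 6 contribute 0. Total contributed: 20.
The shared codebase effort pays out 4.1 × 20 = 82.00 in total (split across the unequal shares, but the aggregate is all that matters for the group sum).
The 6 free-riders keep 10 each, adding 60. Group total = 60 + 82.00 = 142.00.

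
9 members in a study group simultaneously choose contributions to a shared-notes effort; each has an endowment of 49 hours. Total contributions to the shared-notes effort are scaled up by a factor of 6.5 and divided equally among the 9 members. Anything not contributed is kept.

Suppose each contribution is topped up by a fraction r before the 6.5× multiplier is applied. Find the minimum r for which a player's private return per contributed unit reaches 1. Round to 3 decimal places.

With matching at rate r, one contributed unit becomes (1 + r) in the shared-notes effort and returns 6.5 × (1 + r) / 9 to the contributor.
Setting this equal to 1: 1 + r = 9/6.5 = 1.3846.
So the minimum matching rate is r = 1.3846 − 1 = 0.385.

0.385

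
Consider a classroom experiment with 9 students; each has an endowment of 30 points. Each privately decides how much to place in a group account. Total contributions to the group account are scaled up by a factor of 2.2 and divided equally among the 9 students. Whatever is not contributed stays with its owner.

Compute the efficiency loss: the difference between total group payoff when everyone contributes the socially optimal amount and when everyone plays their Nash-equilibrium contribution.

Each contributed unit returns 2.2/9 = 0.2444 to its contributor — below 1 — so contributing 0 is dominant for every player. At the Nash equilibrium everyone keeps their 30, and the group total is 9 × 30 = 270.
Each contributed unit returns 2.200 to the group as a whole (0.2444 to each of 9 players), which exceeds 1, so the social optimum is full contribution: group total = 2.200 × 270 = 594.00.
Efficiency loss = 594.00 − 270 = 324.00.

324.00 points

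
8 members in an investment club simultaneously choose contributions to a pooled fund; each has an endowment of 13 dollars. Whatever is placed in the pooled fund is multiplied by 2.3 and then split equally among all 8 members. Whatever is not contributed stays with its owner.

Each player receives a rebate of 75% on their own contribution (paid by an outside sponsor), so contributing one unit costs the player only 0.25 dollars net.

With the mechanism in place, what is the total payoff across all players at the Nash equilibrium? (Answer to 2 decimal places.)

317.20 dollars

The effective private return per unit is now (2.3/8) / 0.25 = 1.1500 > 1, so every player's dominant strategy flips to full contribution.
At the Nash equilibrium everyone contributes 13. Group total payoff = 8 × (13 × 0.75 + 2.3 × 13) = 317.20.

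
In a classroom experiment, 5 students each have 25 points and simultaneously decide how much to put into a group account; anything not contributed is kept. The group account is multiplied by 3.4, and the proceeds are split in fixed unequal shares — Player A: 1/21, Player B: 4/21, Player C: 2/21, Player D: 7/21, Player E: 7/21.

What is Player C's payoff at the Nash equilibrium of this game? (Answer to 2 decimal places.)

41.19 points

For player j, contributing a unit is worthwhile iff 3.4 × (j's share) ≥ 1, i.e. iff j's share is at least 0.2941.
Player D and Player E are above the threshold, contributing 25 each; the remaining 3 contribute 0. Total contributed: 50.
Player C keeps 25 and receives 3.4 × 50 × 2/21 = 16.19 from the group account, for a payoff of 41.19.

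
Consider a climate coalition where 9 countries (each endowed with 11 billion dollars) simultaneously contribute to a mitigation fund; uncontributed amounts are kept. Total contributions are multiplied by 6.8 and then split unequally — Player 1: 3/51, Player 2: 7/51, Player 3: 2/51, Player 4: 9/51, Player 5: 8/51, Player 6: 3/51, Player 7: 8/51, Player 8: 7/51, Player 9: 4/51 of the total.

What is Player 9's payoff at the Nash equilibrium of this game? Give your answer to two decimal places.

Each unit j contributes comes back to j as 6.8 × (j's share), so j prefers to contribute only if that share exceeds 1/6.8 = 0.1471; otherwise keeping the unit dominates.
Player 4, Player 5 and Player 7 clear that bar, contributing 11 each; the remaining 6 contribute 0. Total contributed: 33.
Player 9 keeps 11 and receives 6.8 × 33 × 4/51 = 17.60 from the mitigation fund, for a payoff of 28.60.

28.60 billion dollars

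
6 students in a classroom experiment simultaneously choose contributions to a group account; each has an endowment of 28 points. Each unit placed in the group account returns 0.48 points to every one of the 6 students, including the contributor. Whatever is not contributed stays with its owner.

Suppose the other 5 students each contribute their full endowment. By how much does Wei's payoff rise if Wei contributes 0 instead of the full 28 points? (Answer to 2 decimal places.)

14.56 points

Switching from a contribution of 28 to 0 lets Wei keep an extra 28 points, but lowers the group account by 28, which costs Wei their own share of that drop: 0.48 × 28 = 13.44.
Net gain = 28 − 13.44 = 14.56. The private return per contributed unit (0.48) is below 1, so free-riding is indeed the best response regardless of what the others do.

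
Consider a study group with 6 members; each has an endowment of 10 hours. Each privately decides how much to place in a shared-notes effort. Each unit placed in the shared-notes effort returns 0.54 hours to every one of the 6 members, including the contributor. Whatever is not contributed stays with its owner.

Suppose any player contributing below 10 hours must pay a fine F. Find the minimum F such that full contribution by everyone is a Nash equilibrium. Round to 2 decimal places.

4.60 hours

Given the others contribute fully, the best deviation is to contribute 0 (any partial contribution still incurs the fine and gives up units whose private return 0.54 is below 1).
Deviating from 10 to 0 saves 10 hours but forfeits the deviator's share of the drop in the shared-notes effort: 0.54 × 10 = 5.40.
So the deviation gain is 10 − 5.40 = 4.60, and the fine must be at least 4.60 hours to wipe it out.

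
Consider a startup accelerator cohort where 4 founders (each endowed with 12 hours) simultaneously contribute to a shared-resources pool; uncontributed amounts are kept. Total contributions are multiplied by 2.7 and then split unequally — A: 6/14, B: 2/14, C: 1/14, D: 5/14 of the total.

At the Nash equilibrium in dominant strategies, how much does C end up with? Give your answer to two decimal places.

14.31 hours

Player j's private return per contributed unit is 2.7 × (j's share). Contributing is weakly dominant for j when that share is at least 1/2.7 = 0.3704, and contributing 0 is dominant otherwise.
The only share above 0.3704 is A's 6/14, contributing 12; the remaining 3 contribute 0. Total contributed: 12.
C keeps 12 and receives 2.7 × 12 × 1/14 = 2.31 from the shared-resources pool, for a payoff of 14.31.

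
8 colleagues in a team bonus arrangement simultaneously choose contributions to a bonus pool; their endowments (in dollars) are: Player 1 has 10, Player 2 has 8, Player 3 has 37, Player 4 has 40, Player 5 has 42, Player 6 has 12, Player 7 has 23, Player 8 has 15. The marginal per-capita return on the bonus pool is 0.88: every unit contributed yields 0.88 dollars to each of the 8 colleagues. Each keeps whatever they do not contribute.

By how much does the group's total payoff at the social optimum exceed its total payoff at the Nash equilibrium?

The private return per contributed unit is 0.88 < 1 for everyone, so the Nash equilibrium is zero contribution and the group total is Σ E_j = 10 + 8 + 37 + 40 + 42 + 12 + 23 + 15 = 187.
Each contributed unit returns 7.040 to the group, so the social optimum is full contribution by everyone: group total = 7.040 × 187 = 1316.48.
Efficiency loss = (7.040 − 1) × 187 = 1129.48.

1129.48 dollars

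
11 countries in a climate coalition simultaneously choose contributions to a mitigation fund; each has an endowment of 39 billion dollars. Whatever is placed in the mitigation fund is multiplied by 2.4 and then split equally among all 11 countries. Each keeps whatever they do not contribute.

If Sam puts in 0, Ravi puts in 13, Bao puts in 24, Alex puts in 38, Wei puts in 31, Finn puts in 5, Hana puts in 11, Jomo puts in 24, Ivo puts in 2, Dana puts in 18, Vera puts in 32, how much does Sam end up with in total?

82.20 billion dollars

Total contributed: 0 + 13 + 24 + 38 + 31 + 5 + 11 + 24 + 2 + 18 + 32 = 198.
Each receives 2.4 × 198 / 11 = 43.20 from the mitigation fund.
Sam keeps 39 − 0 = 39, so Sam's payoff is 39 + 43.20 = 82.20.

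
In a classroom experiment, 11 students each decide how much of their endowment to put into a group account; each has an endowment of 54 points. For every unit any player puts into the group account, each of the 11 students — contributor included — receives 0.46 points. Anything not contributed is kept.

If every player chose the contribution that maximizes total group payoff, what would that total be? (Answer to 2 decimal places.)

Each contributed unit returns 5.060 to the group as a whole (0.46 to each of 11 players), which exceeds 1, so the social optimum is full contribution: group total = 5.060 × 594 = 3005.64.

3005.64 points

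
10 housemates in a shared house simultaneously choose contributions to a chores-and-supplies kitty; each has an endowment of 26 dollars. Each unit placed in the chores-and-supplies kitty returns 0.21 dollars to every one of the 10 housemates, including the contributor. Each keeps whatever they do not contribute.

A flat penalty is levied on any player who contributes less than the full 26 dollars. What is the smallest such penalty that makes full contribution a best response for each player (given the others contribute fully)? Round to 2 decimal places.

Given the others contribute fully, the best deviation is to contribute 0 (any partial contribution still incurs the fine and gives up units whose private return 0.21 is below 1).
Deviating from 26 to 0 saves 26 dollars but forfeits the deviator's share of the drop in the chores-and-supplies kitty: 0.21 × 26 = 5.46.
So the deviation gain is 26 − 5.46 = 20.54, and the fine must be at least 20.54 dollars to wipe it out.

20.54 dollars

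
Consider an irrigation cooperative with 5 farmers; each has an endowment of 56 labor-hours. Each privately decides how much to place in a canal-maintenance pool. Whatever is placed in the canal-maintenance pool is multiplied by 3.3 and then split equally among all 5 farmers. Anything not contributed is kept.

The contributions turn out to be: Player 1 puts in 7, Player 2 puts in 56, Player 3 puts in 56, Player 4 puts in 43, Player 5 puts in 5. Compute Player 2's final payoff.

Total contributed: 7 + 56 + 56 + 43 + 5 = 167.
Each receives 3.3 × 167 / 5 = 110.22 from the canal-maintenance pool.
Player 2 keeps 56 − 56 = 0, so Player 2's payoff is 0 + 110.22 = 110.22.

110.22 labor-hours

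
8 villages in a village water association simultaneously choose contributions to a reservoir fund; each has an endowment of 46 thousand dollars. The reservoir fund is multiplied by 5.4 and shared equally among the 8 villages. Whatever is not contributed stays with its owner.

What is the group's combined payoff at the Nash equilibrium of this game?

368.00 thousand dollars

Each contributed unit returns 5.4/8 = 0.6750 to its contributor — below 1 — so contributing 0 is dominant for every player. At the Nash equilibrium everyone keeps their 46, and the group total is 8 × 46 = 368.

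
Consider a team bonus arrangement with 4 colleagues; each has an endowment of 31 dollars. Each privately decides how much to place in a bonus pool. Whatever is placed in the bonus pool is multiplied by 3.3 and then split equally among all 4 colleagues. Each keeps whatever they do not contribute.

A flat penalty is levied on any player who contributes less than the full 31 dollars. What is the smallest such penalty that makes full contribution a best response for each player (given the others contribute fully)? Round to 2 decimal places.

Given the others contribute fully, the best deviation is to contribute 0 (any partial contribution still incurs the fine and gives up units whose private return 0.8250 is below 1).
Deviating from 31 to 0 saves 31 dollars but forfeits the deviator's share of the drop in the bonus pool: 3.3/4 × 31 = 25.57.
So the deviation gain is 31 − 25.57 = 5.43, and the fine must be at least 5.43 dollars to wipe it out.

5.43 dollars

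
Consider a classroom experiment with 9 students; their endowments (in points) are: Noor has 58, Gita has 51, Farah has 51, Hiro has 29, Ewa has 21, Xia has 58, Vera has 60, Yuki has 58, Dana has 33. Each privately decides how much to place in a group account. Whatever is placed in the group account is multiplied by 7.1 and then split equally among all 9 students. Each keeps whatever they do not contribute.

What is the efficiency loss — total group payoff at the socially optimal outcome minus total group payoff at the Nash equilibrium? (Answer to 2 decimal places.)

The private return per contributed unit is 7.1/9 = 0.7889 < 1 for every player regardless of endowment, so the Nash equilibrium is zero contribution and the group total is Σ E_j = 58 + 51 + 51 + 29 + 21 + 58 + 60 + 58 + 33 = 419.
Each contributed unit returns 7.100 to the group, so the social optimum is full contribution by everyone: group total = 7.100 × 419 = 2974.90.
Efficiency loss = (7.100 − 1) × 419 = 2555.90.

2555.90 points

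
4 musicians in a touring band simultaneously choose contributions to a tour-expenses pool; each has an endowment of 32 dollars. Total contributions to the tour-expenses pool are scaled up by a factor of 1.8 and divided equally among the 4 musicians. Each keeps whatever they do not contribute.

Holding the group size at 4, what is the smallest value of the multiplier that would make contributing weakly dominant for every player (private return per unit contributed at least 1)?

4

A contributed unit returns (multiplier)/4 to its contributor.
This reaches 1 exactly when the multiplier is 4.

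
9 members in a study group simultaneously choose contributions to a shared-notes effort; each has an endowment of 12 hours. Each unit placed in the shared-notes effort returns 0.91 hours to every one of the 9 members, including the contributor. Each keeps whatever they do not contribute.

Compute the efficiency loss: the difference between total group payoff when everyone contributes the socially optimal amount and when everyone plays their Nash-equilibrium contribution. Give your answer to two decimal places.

The private return per contributed unit is 0.91 < 1, so contributing 0 is dominant for every player. At the Nash equilibrium everyone keeps their 12, and the group total is 9 × 12 = 108.
Each contributed unit returns 8.190 to the group as a whole (0.91 to each of 9 players), which exceeds 1, so the social optimum is full contribution: group total = 8.190 × 108 = 884.52.
Efficiency loss = 884.52 − 108 = 776.52.

776.52 hours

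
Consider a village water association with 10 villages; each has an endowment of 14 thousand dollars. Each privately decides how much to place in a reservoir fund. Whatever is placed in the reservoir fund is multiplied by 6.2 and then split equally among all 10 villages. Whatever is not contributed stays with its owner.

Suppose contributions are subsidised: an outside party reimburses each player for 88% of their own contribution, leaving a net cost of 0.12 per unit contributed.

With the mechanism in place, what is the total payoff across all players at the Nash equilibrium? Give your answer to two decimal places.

991.20 thousand dollars

Under the mechanism each unit contributed yields (6.2/10) / 0.12 = 5.1667 back to its contributor per unit of net cost, which exceeds 1, making full contribution the dominant choice for everyone.
So the Nash equilibrium is full contribution by all 10; the group earns 10 × (14 × 0.88 + 6.2 × 14) = 991.20.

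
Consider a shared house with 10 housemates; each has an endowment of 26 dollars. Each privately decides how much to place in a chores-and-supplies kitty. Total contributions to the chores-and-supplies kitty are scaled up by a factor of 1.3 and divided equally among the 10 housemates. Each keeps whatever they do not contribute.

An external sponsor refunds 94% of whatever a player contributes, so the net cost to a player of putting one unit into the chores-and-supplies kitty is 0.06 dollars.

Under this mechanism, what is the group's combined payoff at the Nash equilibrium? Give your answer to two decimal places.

582.40 dollars

The effective private return per unit is now (1.3/10) / 0.06 = 2.1667 > 1, so every player's dominant strategy flips to full contribution.
So the Nash equilibrium is full contribution by all 10; the group earns 10 × (26 × 0.94 + 1.3 × 26) = 582.40.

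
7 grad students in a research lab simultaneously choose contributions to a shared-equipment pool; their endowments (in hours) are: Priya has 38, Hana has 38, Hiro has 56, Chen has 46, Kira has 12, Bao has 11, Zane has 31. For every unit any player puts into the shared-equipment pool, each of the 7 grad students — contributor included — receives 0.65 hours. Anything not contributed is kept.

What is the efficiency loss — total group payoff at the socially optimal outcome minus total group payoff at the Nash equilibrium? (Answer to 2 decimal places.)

823.60 hours

The private return per contributed unit is 0.65 < 1 for everyone, so the Nash equilibrium is zero contribution and the group total is Σ E_j = 38 + 38 + 56 + 46 + 12 + 11 + 31 = 232.
Each contributed unit returns 4.550 to the group, so the social optimum is full contribution by everyone: group total = 4.550 × 232 = 1055.60.
Efficiency loss = (4.550 − 1) × 232 = 823.60.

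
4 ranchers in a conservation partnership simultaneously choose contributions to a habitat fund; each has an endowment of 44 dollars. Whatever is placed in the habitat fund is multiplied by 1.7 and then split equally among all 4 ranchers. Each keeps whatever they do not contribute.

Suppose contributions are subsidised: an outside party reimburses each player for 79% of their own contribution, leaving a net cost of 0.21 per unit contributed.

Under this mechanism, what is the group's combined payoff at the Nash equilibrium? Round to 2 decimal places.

438.24 dollars

With the mechanism, a contributed unit returns (1.7/4) / 0.21 = 2.0238 per unit of net cost to the contributor — now above 1 — so contributing fully is weakly dominant for every player.
So the Nash equilibrium is full contribution by all 4; the group earns 4 × (44 × 0.79 + 1.7 × 44) = 438.24.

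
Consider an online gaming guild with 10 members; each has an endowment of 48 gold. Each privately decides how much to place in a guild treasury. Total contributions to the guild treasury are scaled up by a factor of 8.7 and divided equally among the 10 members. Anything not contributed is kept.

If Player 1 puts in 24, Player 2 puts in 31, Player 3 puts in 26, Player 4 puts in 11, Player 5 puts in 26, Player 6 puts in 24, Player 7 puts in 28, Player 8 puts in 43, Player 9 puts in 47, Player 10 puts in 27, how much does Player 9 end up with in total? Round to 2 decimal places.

Total contributed: 24 + 31 + 26 + 11 + 26 + 24 + 28 + 43 + 47 + 27 = 287.
Each receives 8.7 × 287 / 10 = 249.69 from the guild treasury.
Player 9 keeps 48 − 47 = 1, so Player 9's payoff is 1 + 249.69 = 250.69.

250.69 gold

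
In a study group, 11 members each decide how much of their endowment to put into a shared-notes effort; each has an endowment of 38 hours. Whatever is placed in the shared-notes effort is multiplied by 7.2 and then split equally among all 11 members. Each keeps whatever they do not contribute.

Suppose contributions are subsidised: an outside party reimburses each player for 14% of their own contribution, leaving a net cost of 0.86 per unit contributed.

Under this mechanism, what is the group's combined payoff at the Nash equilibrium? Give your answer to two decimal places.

418.00 hours

Even with the mechanism, each unit contributed returns only (7.2/11) / 0.86 = 0.7611 per unit of net cost, so contributing nothing is still dominant.
At the Nash equilibrium no one contributes; group total payoff = 11 × 38 = 418.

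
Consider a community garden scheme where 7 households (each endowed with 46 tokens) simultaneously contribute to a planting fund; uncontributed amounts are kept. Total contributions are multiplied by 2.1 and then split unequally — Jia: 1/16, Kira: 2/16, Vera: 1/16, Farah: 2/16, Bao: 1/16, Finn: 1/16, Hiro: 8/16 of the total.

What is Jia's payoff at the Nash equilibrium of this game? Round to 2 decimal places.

Player j's private return per contributed unit is 2.1 × (j's share). Contributing is weakly dominant for j when that share is at least 1/2.1 = 0.4762, and contributing 0 is dominant otherwise.
The only share above 0.4762 is Hiro's 8/16, contributing 46; the remaining 6 contribute 0. Total contributed: 46.
Jia keeps 46 and receives 2.1 × 46 × 1/16 = 6.04 from the planting fund, for a payoff of 52.04.

52.04 tokens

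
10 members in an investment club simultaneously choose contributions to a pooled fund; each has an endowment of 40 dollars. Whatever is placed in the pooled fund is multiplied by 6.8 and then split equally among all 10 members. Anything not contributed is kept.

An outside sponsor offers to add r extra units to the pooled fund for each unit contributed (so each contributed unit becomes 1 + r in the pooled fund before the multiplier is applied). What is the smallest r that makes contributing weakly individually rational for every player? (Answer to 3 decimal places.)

0.471

With matching at rate r, one contributed unit becomes (1 + r) in the pooled fund and returns 6.8 × (1 + r) / 10 to the contributor.
Setting this equal to 1: 1 + r = 10/6.8 = 1.4706.
So the minimum matching rate is r = 1.4706 − 1 = 0.471.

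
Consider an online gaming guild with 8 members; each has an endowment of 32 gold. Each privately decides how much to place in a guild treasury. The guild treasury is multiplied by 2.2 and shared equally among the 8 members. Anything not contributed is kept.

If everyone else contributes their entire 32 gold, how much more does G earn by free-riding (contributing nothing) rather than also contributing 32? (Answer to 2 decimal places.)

Switching from a contribution of 32 to 0 lets G keep an extra 32 gold, but lowers the guild treasury by 32, which costs G their own share of that drop: 2.2/8 × 32 = 8.80.
Net gain = 32 − 8.80 = 23.20. The private return per contributed unit (0.2750) is below 1, so free-riding is indeed the best response regardless of what the others do.

23.20 gold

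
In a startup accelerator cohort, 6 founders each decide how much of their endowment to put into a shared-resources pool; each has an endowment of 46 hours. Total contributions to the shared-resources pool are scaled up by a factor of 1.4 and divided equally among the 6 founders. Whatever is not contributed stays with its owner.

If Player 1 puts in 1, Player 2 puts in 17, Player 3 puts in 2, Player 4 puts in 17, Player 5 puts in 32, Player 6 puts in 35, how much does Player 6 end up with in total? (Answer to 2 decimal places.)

35.27 hours

Total contributed: 1 + 17 + 2 + 17 + 32 + 35 = 104.
Each receives 1.4 × 104 / 6 = 24.27 from the shared-resources pool.
Player 6 keeps 46 − 35 = 11, so Player 6's payoff is 11 + 24.27 = 35.27.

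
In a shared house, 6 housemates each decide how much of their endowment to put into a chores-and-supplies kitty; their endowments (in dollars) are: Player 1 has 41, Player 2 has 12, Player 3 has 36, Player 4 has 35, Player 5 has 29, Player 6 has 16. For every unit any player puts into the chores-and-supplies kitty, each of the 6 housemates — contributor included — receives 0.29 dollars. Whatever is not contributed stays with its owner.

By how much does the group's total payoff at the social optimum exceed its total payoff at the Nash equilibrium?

The private return per contributed unit is 0.29 < 1 for everyone, so the Nash equilibrium is zero contribution and the group total is Σ E_j = 41 + 12 + 36 + 35 + 29 + 16 = 169.
Each contributed unit returns 1.740 to the group, so the social optimum is full contribution by everyone: group total = 1.740 × 169 = 294.06.
Efficiency loss = (1.740 − 1) × 169 = 125.06.

125.06 dollars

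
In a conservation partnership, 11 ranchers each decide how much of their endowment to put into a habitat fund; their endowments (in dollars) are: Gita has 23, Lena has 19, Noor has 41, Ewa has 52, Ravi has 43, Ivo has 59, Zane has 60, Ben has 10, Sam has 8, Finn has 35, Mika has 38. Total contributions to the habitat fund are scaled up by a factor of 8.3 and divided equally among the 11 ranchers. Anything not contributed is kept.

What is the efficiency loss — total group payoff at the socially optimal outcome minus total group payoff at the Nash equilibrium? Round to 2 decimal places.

The private return per contributed unit is 8.3/11 = 0.7545 < 1 for every player regardless of endowment, so the Nash equilibrium is zero contribution and the group total is Σ E_j = 23 + 19 + 41 + 52 + 43 + 59 + 60 + 10 + 8 + 35 + 38 = 388.
Each contributed unit returns 8.300 to the group, so the social optimum is full contribution by everyone: group total = 8.300 × 388 = 3220.40.
Efficiency loss = (8.300 − 1) × 388 = 2832.40.

2832.40 dollars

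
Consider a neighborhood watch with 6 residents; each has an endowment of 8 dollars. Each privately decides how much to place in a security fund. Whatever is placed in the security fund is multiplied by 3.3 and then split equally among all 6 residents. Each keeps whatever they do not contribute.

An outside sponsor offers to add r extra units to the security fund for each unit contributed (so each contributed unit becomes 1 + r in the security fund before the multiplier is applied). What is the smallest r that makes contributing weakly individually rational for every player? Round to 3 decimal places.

0.818

With matching at rate r, one contributed unit becomes (1 + r) in the security fund and returns 3.3 × (1 + r) / 6 to the contributor.
Setting this equal to 1: 1 + r = 6/3.3 = 1.8182.
So the minimum matching rate is r = 1.8182 − 1 = 0.818.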